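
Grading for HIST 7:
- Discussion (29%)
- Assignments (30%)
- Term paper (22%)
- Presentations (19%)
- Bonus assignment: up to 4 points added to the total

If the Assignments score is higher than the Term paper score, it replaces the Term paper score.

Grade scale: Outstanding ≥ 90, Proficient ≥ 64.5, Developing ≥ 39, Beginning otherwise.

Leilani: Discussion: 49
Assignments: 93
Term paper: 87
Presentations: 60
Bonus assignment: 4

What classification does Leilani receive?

Proficient

Assignments (93) > Term paper (87), so Term paper counts as 93.
Weighted total:
  Discussion 49 × 0.29 = 14.21
  Assignments 93 × 0.3 = 27.9
  Term paper 93 × 0.22 = 20.46
  Presentations 60 × 0.19 = 11.4
Sum = 73.97
Bonus assignment: 73.97 + 4 = 77.97
77.97 is ≥ 64.5 and < 90 → Proficient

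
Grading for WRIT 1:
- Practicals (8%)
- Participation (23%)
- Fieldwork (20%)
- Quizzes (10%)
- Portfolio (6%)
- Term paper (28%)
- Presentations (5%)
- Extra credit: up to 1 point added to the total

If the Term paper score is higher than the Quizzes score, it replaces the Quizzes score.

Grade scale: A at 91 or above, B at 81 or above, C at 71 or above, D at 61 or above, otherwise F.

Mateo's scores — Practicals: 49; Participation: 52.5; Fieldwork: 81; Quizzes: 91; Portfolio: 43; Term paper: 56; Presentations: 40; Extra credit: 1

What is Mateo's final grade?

D

Term paper (56) ≤ Quizzes (91), so Quizzes stays at 91.
Weighted total:
  Practicals 49 × 0.08 = 3.92
  Participation 52.5 × 0.23 = 12.075
  Fieldwork 81 × 0.2 = 16.2
  Quizzes 91 × 0.1 = 9.1
  Portfolio 43 × 0.06 = 2.58
  Term paper 56 × 0.28 = 15.68
  Presentations 40 × 0.05 = 2
Sum = 61.555
Extra credit: 61.555 + 1 = 62.555
62.555 is ≥ 61 and < 71 → D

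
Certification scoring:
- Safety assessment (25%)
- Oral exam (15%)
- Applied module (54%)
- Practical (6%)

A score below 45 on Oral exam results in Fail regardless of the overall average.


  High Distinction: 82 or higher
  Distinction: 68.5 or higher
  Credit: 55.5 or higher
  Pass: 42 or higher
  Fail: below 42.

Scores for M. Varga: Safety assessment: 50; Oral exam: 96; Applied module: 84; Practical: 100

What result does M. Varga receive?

Distinction

Oral exam score 96 ≥ 45: minimum met.
Weighted total:
  Safety assessment 50 × 0.25 = 12.5
  Oral exam 96 × 0.15 = 14.4
  Applied module 84 × 0.54 = 45.36
  Practical 100 × 0.06 = 6
Sum = 78.26
78.26 is ≥ 68.5 and < 82 → Distinction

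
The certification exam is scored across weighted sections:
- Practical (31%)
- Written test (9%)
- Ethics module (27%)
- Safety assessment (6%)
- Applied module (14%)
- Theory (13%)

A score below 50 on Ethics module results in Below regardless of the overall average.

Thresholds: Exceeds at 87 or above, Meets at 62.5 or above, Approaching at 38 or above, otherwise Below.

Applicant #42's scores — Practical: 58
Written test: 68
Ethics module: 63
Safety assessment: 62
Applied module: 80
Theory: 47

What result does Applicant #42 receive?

Approaching

Ethics module score 63 ≥ 50: minimum met.
Weighted total:
  Practical 58 × 0.31 = 17.98
  Written test 68 × 0.09 = 6.12
  Ethics module 63 × 0.27 = 17.01
  Safety assessment 62 × 0.06 = 3.72
  Applied module 80 × 0.14 = 11.2
  Theory 47 × 0.13 = 6.11
Sum = 62.14
62.14 is ≥ 38 and < 62.5 → Approaching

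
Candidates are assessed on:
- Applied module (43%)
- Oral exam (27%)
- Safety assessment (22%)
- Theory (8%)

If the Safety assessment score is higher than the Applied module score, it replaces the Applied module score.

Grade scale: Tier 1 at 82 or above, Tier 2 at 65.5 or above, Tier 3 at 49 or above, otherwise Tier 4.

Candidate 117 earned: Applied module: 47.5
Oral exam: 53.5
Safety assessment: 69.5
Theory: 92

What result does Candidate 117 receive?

Safety assessment (69.5) > Applied module (47.5), so Applied module counts as 69.5.
Weighted total:
  Applied module 69.5 × 0.43 = 29.885
  Oral exam 53.5 × 0.27 = 14.445
  Safety assessment 69.5 × 0.22 = 15.29
  Theory 92 × 0.08 = 7.36
Sum = 66.98
66.98 is ≥ 65.5 and < 82 → Tier 2

Tier 2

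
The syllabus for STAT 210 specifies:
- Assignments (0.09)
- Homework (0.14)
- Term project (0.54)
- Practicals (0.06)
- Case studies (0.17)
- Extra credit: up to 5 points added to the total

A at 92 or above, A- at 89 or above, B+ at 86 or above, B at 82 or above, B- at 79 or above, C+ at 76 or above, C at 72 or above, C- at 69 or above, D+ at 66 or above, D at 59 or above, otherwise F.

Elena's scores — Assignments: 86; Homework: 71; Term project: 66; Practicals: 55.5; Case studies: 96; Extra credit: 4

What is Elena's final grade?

C+

Weighted total:
  Assignments 86 × 0.09 = 7.74
  Homework 71 × 0.14 = 9.94
  Term project 66 × 0.54 = 35.64
  Practicals 55.5 × 0.06 = 3.33
  Case studies 96 × 0.17 = 16.32
Sum = 72.97
Extra credit: 72.97 + 4 = 76.97
76.97 is ≥ 76 and < 79 → C+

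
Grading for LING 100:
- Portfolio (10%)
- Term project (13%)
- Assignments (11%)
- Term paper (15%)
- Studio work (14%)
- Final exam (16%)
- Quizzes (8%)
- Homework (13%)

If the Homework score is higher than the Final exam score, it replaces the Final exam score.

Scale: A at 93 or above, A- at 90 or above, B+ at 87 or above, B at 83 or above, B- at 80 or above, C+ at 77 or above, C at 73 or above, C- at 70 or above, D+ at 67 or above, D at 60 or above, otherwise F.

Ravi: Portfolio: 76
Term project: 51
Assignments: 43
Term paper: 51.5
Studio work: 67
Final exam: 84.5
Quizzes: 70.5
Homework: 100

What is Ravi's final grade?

C-

Homework (100) > Final exam (84.5), so Final exam counts as 100.
Weighted total:
  Portfolio 76 × 0.1 = 7.6
  Term project 51 × 0.13 = 6.63
  Assignments 43 × 0.11 = 4.73
  Term paper 51.5 × 0.15 = 7.725
  Studio work 67 × 0.14 = 9.38
  Final exam 100 × 0.16 = 16
  Quizzes 70.5 × 0.08 = 5.64
  Homework 100 × 0.13 = 13
Sum = 70.705
70.705 is ≥ 70 and < 73 → C-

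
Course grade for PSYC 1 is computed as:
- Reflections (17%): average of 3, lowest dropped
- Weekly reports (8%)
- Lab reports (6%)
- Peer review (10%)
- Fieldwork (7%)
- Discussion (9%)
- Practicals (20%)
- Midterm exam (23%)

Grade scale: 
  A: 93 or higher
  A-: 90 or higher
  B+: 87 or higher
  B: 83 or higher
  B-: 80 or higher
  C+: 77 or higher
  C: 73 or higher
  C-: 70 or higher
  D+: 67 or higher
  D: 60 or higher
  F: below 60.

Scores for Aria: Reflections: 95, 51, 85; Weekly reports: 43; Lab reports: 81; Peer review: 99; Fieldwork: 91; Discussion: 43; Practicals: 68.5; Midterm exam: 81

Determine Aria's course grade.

Reflections: drop 51 → average of remaining 2 = 180/2 = 90
Weighted total:
  Reflections 90 × 0.17 = 15.3
  Weekly reports 43 × 0.08 = 3.44
  Lab reports 81 × 0.06 = 4.86
  Peer review 99 × 0.1 = 9.9
  Fieldwork 91 × 0.07 = 6.37
  Discussion 43 × 0.09 = 3.87
  Practicals 68.5 × 0.2 = 13.7
  Midterm exam 81 × 0.23 = 18.63
Sum = 76.07
76.07 is ≥ 73 and < 77 → C

C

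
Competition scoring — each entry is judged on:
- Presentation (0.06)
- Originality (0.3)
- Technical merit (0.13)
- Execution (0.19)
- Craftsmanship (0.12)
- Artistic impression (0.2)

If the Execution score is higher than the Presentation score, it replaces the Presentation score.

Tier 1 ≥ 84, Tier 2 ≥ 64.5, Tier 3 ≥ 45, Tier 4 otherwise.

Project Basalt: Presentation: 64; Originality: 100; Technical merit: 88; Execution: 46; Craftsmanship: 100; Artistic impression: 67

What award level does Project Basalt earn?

Execution (46) ≤ Presentation (64), so Presentation stays at 64.
Weighted total:
  Presentation 64 × 0.06 = 3.84
  Originality 100 × 0.3 = 30
  Technical merit 88 × 0.13 = 11.44
  Execution 46 × 0.19 = 8.74
  Craftsmanship 100 × 0.12 = 12
  Artistic impression 67 × 0.2 = 13.4
Sum = 79.42
79.42 is ≥ 64.5 and < 84 → Tier 2

Tier 2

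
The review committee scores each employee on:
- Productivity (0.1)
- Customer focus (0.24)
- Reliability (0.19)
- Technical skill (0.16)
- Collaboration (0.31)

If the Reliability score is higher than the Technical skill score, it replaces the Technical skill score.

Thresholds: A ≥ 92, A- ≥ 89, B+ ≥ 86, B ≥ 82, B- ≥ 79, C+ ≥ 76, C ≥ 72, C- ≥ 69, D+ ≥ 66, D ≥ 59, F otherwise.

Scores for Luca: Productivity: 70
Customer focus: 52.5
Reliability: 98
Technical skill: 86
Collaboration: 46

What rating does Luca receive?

D+

Reliability (98) > Technical skill (86), so Technical skill counts as 98.
Weighted total:
  Productivity 70 × 0.1 = 7
  Customer focus 52.5 × 0.24 = 12.6
  Reliability 98 × 0.19 = 18.62
  Technical skill 98 × 0.16 = 15.68
  Collaboration 46 × 0.31 = 14.26
Sum = 68.16
68.16 is ≥ 66 and < 69 → D+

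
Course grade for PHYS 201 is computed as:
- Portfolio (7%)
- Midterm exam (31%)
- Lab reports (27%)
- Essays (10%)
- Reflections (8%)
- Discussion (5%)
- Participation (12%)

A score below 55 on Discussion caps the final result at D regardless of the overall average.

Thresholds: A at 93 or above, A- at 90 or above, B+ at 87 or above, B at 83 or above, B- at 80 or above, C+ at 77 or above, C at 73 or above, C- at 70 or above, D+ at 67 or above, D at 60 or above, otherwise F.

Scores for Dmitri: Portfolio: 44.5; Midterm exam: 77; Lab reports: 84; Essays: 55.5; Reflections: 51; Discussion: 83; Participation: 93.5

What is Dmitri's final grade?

C

Discussion score 83 ≥ 55: minimum met.
Weighted total:
  Portfolio 44.5 × 0.07 = 3.115
  Midterm exam 77 × 0.31 = 23.87
  Lab reports 84 × 0.27 = 22.68
  Essays 55.5 × 0.1 = 5.55
  Reflections 51 × 0.08 = 4.08
  Discussion 83 × 0.05 = 4.15
  Participation 93.5 × 0.12 = 11.22
Sum = 74.665
74.665 is ≥ 73 and < 77 → C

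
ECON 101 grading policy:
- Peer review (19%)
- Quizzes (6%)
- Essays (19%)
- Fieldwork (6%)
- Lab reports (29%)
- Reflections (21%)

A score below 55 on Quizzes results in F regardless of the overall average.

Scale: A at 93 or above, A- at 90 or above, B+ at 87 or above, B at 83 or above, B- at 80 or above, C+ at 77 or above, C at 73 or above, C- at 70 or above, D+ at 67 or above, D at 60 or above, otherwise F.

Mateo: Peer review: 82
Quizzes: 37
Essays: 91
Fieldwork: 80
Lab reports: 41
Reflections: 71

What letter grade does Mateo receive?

F

Quizzes score 37 < 55: minimum not met.
Weighted total:
  Peer review 82 × 0.19 = 15.58
  Quizzes 37 × 0.06 = 2.22
  Essays 91 × 0.19 = 17.29
  Fieldwork 80 × 0.06 = 4.8
  Lab reports 41 × 0.29 = 11.89
  Reflections 71 × 0.21 = 14.91
Sum = 66.69
Because the Quizzes minimum was not met, the result is F.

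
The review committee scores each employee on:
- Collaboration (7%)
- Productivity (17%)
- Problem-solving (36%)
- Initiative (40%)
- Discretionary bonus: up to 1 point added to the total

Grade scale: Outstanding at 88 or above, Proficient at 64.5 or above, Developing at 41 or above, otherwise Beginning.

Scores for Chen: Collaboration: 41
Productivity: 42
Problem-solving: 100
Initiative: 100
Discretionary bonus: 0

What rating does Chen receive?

Proficient

Weighted total:
  Collaboration 41 × 0.07 = 2.87
  Productivity 42 × 0.17 = 7.14
  Problem-solving 100 × 0.36 = 36
  Initiative 100 × 0.4 = 40
Sum = 86.01
Discretionary bonus: 86.01 + 0 = 86.01
86.01 is ≥ 64.5 and < 88 → Proficient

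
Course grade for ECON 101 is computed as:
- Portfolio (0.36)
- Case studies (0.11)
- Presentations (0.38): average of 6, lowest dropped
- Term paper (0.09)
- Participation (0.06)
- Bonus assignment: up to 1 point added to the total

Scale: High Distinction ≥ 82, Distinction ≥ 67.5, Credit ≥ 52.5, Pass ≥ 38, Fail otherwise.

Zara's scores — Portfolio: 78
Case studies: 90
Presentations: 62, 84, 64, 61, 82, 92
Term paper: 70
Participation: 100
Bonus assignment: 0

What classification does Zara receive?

Distinction

Presentations: drop 61 → average of remaining 5 = 384/5 = 76.8
Weighted total:
  Portfolio 78 × 0.36 = 28.08
  Case studies 90 × 0.11 = 9.9
  Presentations 76.8 × 0.38 = 29.184
  Term paper 70 × 0.09 = 6.3
  Participation 100 × 0.06 = 6
Sum = 79.464
Bonus assignment: 79.464 + 0 = 79.464
79.464 is ≥ 67.5 and < 82 → Distinction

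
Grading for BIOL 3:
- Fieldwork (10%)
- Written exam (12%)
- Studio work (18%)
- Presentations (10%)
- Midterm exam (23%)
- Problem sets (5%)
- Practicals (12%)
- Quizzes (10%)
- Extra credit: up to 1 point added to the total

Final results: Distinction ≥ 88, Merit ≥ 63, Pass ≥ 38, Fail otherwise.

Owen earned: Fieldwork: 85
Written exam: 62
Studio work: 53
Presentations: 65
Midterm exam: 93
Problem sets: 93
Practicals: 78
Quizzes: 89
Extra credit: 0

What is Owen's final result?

Weighted total:
  Fieldwork 85 × 0.1 = 8.5
  Written exam 62 × 0.12 = 7.44
  Studio work 53 × 0.18 = 9.54
  Presentations 65 × 0.1 = 6.5
  Midterm exam 93 × 0.23 = 21.39
  Problem sets 93 × 0.05 = 4.65
  Practicals 78 × 0.12 = 9.36
  Quizzes 89 × 0.1 = 8.9
Sum = 76.28
Extra credit: 76.28 + 0 = 76.28
76.28 is ≥ 63 and < 88 → Merit

Merit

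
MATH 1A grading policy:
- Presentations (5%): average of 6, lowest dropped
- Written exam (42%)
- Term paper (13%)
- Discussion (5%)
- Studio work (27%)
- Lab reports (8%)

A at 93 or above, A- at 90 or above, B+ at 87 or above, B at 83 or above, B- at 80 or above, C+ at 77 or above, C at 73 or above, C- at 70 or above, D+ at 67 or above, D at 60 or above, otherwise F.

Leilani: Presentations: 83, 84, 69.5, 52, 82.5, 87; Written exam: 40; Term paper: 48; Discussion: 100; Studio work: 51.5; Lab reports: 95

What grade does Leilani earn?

Presentations: drop 52 → average of remaining 5 = 406/5 = 81.2
Weighted total:
  Presentations 81.2 × 0.05 = 4.06
  Written exam 40 × 0.42 = 16.8
  Term paper 48 × 0.13 = 6.24
  Discussion 100 × 0.05 = 5
  Studio work 51.5 × 0.27 = 13.905
  Lab reports 95 × 0.08 = 7.6
Sum = 53.605
53.605 < 60 → F

F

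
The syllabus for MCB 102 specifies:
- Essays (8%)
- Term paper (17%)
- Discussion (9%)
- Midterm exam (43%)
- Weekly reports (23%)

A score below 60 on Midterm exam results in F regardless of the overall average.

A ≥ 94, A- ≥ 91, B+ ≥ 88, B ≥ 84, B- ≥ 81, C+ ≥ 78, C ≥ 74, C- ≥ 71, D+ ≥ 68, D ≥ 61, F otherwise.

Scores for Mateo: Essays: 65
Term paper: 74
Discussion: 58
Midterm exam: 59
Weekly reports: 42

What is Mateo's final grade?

F

Midterm exam score 59 < 60: minimum not met.
Weighted total:
  Essays 65 × 0.08 = 5.2
  Term paper 74 × 0.17 = 12.58
  Discussion 58 × 0.09 = 5.22
  Midterm exam 59 × 0.43 = 25.37
  Weekly reports 42 × 0.23 = 9.66
Sum = 58.03
Because the Midterm exam minimum was not met, the result is F.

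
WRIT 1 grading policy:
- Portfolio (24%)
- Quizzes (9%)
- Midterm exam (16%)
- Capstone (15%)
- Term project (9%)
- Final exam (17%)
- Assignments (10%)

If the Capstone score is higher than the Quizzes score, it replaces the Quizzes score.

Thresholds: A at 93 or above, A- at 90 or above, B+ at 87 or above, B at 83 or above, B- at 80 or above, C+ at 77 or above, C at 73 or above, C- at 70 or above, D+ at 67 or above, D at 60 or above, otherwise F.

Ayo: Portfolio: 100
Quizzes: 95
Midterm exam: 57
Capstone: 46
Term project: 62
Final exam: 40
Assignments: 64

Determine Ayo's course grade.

Capstone (46) ≤ Quizzes (95), so Quizzes stays at 95.
Weighted total:
  Portfolio 100 × 0.24 = 24
  Quizzes 95 × 0.09 = 8.55
  Midterm exam 57 × 0.16 = 9.12
  Capstone 46 × 0.15 = 6.9
  Term project 62 × 0.09 = 5.58
  Final exam 40 × 0.17 = 6.8
  Assignments 64 × 0.1 = 6.4
Sum = 67.35
67.35 is ≥ 67 and < 70 → D+

D+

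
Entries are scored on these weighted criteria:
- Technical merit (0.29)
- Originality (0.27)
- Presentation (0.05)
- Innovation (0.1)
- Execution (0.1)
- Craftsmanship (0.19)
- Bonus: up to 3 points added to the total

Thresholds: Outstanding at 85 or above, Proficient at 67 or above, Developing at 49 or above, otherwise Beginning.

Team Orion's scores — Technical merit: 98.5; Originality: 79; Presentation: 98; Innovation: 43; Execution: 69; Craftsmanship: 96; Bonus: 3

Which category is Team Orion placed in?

Weighted total:
  Technical merit 98.5 × 0.29 = 28.565
  Originality 79 × 0.27 = 21.33
  Presentation 98 × 0.05 = 4.9
  Innovation 43 × 0.1 = 4.3
  Execution 69 × 0.1 = 6.9
  Craftsmanship 96 × 0.19 = 18.24
Sum = 84.235
Bonus: 84.235 + 3 = 87.235
87.235 ≥ 85 → Outstanding

Outstanding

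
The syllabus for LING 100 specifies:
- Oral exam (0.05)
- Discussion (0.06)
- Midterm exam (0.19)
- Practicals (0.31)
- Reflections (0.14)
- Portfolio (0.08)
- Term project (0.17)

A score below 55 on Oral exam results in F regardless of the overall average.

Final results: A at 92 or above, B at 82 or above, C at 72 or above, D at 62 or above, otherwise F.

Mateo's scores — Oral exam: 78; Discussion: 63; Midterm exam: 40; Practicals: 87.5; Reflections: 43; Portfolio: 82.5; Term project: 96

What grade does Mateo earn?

Oral exam score 78 ≥ 55: minimum met.
Weighted total:
  Oral exam 78 × 0.05 = 3.9
  Discussion 63 × 0.06 = 3.78
  Midterm exam 40 × 0.19 = 7.6
  Practicals 87.5 × 0.31 = 27.125
  Reflections 43 × 0.14 = 6.02
  Portfolio 82.5 × 0.08 = 6.6
  Term project 96 × 0.17 = 16.32
Sum = 71.345
71.345 is ≥ 62 and < 72 → D

D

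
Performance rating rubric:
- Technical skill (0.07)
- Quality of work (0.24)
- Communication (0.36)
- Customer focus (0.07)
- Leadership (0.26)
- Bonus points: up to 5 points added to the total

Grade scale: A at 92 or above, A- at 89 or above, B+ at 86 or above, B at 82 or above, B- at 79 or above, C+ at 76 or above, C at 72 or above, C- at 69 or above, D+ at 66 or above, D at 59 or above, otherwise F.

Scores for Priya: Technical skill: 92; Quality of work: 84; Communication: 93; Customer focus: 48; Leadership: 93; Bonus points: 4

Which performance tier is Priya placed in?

Weighted total:
  Technical skill 92 × 0.07 = 6.44
  Quality of work 84 × 0.24 = 20.16
  Communication 93 × 0.36 = 33.48
  Customer focus 48 × 0.07 = 3.36
  Leadership 93 × 0.26 = 24.18
Sum = 87.62
Bonus points: 87.62 + 4 = 91.62
91.62 is ≥ 89 and < 92 → A-

A-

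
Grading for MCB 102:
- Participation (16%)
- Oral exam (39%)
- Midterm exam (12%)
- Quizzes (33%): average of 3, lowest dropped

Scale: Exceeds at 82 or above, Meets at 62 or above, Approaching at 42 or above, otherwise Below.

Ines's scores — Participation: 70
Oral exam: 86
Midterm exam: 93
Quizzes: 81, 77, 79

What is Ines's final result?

Exceeds

Quizzes: drop 77 → average of remaining 2 = 160/2 = 80
Weighted total:
  Participation 70 × 0.16 = 11.2
  Oral exam 86 × 0.39 = 33.54
  Midterm exam 93 × 0.12 = 11.16
  Quizzes 80 × 0.33 = 26.4
Sum = 82.3
82.3 ≥ 82 → Exceeds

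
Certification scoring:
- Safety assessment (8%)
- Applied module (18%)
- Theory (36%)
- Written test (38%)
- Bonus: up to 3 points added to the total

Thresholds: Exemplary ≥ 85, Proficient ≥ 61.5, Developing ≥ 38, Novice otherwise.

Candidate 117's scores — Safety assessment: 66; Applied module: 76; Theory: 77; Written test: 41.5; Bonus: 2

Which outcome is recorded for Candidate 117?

Proficient

Weighted total:
  Safety assessment 66 × 0.08 = 5.28
  Applied module 76 × 0.18 = 13.68
  Theory 77 × 0.36 = 27.72
  Written test 41.5 × 0.38 = 15.77
Sum = 62.45
Bonus: 62.45 + 2 = 64.45
64.45 is ≥ 61.5 and < 85 → Proficient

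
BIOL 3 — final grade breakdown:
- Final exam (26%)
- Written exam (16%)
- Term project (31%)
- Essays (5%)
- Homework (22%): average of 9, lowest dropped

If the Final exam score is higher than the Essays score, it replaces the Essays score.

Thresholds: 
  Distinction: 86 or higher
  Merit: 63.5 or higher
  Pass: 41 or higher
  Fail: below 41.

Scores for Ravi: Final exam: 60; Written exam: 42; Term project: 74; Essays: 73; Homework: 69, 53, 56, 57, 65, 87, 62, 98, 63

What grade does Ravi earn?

Merit

Homework: drop 53 → average of remaining 8 = 557/8 = 69.625
Final exam (60) ≤ Essays (73), so Essays stays at 73.
Weighted total:
  Final exam 60 × 0.26 = 15.6
  Written exam 42 × 0.16 = 6.72
  Term project 74 × 0.31 = 22.94
  Essays 73 × 0.05 = 3.65
  Homework 69.625 × 0.22 = 15.3175
Sum = 64.2275
64.2275 is ≥ 63.5 and < 86 → Merit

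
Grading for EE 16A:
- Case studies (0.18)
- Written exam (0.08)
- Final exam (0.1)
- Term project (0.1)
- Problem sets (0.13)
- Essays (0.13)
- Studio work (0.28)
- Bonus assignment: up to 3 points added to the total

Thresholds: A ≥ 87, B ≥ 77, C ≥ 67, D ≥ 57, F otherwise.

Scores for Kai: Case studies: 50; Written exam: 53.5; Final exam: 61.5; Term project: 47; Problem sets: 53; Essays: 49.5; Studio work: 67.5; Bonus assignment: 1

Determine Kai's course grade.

D

Weighted total:
  Case studies 50 × 0.18 = 9
  Written exam 53.5 × 0.08 = 4.28
  Final exam 61.5 × 0.1 = 6.15
  Term project 47 × 0.1 = 4.7
  Problem sets 53 × 0.13 = 6.89
  Essays 49.5 × 0.13 = 6.435
  Studio work 67.5 × 0.28 = 18.9
Sum = 56.355
Bonus assignment: 56.355 + 1 = 57.355
57.355 is ≥ 57 and < 67 → D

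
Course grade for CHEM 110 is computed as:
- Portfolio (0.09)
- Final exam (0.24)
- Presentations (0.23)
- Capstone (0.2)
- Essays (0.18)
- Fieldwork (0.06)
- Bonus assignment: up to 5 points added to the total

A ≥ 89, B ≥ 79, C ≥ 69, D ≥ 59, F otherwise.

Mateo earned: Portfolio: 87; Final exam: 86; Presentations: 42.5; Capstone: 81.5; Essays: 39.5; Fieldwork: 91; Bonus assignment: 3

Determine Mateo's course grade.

Weighted total:
  Portfolio 87 × 0.09 = 7.83
  Final exam 86 × 0.24 = 20.64
  Presentations 42.5 × 0.23 = 9.775
  Capstone 81.5 × 0.2 = 16.3
  Essays 39.5 × 0.18 = 7.11
  Fieldwork 91 × 0.06 = 5.46
Sum = 67.115
Bonus assignment: 67.115 + 3 = 70.115
70.115 is ≥ 69 and < 79 → C

C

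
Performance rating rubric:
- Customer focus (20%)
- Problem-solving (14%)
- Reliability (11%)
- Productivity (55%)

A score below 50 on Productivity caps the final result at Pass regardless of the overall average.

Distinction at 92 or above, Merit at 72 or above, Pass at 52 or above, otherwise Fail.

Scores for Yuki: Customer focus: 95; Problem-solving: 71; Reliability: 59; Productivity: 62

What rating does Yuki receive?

Productivity score 62 ≥ 50: minimum met.
Weighted total:
  Customer focus 95 × 0.2 = 19
  Problem-solving 71 × 0.14 = 9.94
  Reliability 59 × 0.11 = 6.49
  Productivity 62 × 0.55 = 34.1
Sum = 69.53
69.53 is ≥ 52 and < 72 → Pass

Pass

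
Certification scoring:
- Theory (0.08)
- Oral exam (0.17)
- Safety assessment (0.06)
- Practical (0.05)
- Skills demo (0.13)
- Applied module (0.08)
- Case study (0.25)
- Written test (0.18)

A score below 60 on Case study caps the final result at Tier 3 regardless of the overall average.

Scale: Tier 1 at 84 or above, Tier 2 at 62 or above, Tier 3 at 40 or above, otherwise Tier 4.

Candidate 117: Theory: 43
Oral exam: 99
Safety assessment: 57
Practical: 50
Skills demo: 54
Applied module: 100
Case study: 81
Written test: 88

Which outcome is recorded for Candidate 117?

Case study score 81 ≥ 60: minimum met.
Weighted total:
  Theory 43 × 0.08 = 3.44
  Oral exam 99 × 0.17 = 16.83
  Safety assessment 57 × 0.06 = 3.42
  Practical 50 × 0.05 = 2.5
  Skills demo 54 × 0.13 = 7.02
  Applied module 100 × 0.08 = 8
  Case study 81 × 0.25 = 20.25
  Written test 88 × 0.18 = 15.84
Sum = 77.3
77.3 is ≥ 62 and < 84 → Tier 2

Tier 2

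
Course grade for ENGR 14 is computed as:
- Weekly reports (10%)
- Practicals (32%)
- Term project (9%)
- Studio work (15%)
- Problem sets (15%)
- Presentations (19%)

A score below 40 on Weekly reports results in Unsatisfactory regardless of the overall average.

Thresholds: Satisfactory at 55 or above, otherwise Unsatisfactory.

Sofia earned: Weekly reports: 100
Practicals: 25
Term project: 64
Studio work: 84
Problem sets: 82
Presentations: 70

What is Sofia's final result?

Weekly reports score 100 ≥ 40: minimum met.
Weighted total:
  Weekly reports 100 × 0.1 = 10
  Practicals 25 × 0.32 = 8
  Term project 64 × 0.09 = 5.76
  Studio work 84 × 0.15 = 12.6
  Problem sets 82 × 0.15 = 12.3
  Presentations 70 × 0.19 = 13.3
Sum = 61.96
61.96 ≥ 55 → Satisfactory

Satisfactory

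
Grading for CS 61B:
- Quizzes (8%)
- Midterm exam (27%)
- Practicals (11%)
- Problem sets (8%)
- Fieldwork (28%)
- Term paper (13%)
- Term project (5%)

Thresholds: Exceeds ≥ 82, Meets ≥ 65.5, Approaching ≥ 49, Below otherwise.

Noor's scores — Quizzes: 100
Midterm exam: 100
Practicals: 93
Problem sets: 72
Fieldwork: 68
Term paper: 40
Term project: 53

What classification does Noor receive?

Weighted total:
  Quizzes 100 × 0.08 = 8
  Midterm exam 100 × 0.27 = 27
  Practicals 93 × 0.11 = 10.23
  Problem sets 72 × 0.08 = 5.76
  Fieldwork 68 × 0.28 = 19.04
  Term paper 40 × 0.13 = 5.2
  Term project 53 × 0.05 = 2.65
Sum = 77.88
77.88 is ≥ 65.5 and < 82 → Meets

Meets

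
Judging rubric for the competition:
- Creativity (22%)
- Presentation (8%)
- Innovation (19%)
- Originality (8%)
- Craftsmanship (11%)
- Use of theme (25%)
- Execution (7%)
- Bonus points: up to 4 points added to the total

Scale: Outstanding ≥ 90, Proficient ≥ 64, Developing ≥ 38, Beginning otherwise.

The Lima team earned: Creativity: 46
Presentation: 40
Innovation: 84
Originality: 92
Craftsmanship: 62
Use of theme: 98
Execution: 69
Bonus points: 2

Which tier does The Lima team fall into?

Weighted total:
  Creativity 46 × 0.22 = 10.12
  Presentation 40 × 0.08 = 3.2
  Innovation 84 × 0.19 = 15.96
  Originality 92 × 0.08 = 7.36
  Craftsmanship 62 × 0.11 = 6.82
  Use of theme 98 × 0.25 = 24.5
  Execution 69 × 0.07 = 4.83
Sum = 72.79
Bonus points: 72.79 + 2 = 74.79
74.79 is ≥ 64 and < 90 → Proficient

Proficient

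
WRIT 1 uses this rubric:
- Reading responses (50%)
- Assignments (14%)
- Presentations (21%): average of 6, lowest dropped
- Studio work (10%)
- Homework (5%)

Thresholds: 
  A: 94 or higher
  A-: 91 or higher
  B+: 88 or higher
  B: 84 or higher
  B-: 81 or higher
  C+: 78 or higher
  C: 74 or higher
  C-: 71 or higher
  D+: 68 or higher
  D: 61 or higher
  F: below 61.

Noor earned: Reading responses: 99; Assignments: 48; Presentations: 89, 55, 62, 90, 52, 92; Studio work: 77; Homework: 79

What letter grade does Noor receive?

Presentations: drop 52 → average of remaining 5 = 388/5 = 77.6
Weighted total:
  Reading responses 99 × 0.5 = 49.5
  Assignments 48 × 0.14 = 6.72
  Presentations 77.6 × 0.21 = 16.296
  Studio work 77 × 0.1 = 7.7
  Homework 79 × 0.05 = 3.95
Sum = 84.166
84.166 is ≥ 84 and < 88 → B

B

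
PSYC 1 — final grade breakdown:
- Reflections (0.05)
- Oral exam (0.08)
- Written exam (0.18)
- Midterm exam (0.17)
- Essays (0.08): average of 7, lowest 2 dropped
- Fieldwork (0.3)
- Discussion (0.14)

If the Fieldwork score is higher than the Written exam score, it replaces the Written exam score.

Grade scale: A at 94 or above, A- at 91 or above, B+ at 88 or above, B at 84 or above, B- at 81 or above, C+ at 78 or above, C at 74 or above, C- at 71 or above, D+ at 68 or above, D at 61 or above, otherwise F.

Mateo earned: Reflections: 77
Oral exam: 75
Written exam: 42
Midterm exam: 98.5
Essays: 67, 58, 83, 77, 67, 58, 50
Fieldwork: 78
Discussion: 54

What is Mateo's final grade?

C

Essays: drop 50, 58 → average of remaining 5 = 352/5 = 70.4
Fieldwork (78) > Written exam (42), so Written exam counts as 78.
Weighted total:
  Reflections 77 × 0.05 = 3.85
  Oral exam 75 × 0.08 = 6
  Written exam 78 × 0.18 = 14.04
  Midterm exam 98.5 × 0.17 = 16.745
  Essays 70.4 × 0.08 = 5.632
  Fieldwork 78 × 0.3 = 23.4
  Discussion 54 × 0.14 = 7.56
Sum = 77.227
77.227 is ≥ 74 and < 78 → C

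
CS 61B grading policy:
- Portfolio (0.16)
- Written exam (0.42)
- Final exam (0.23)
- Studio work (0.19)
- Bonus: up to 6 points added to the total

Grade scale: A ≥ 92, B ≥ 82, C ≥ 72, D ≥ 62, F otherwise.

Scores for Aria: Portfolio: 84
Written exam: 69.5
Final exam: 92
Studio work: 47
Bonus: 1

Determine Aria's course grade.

C

Weighted total:
  Portfolio 84 × 0.16 = 13.44
  Written exam 69.5 × 0.42 = 29.19
  Final exam 92 × 0.23 = 21.16
  Studio work 47 × 0.19 = 8.93
Sum = 72.72
Bonus: 72.72 + 1 = 73.72
73.72 is ≥ 72 and < 82 → C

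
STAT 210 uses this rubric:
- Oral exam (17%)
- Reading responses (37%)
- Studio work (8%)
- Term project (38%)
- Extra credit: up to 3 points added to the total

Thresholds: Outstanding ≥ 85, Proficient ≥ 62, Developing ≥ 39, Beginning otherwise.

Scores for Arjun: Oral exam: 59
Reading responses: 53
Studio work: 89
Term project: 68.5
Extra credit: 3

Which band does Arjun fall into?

Proficient

Weighted total:
  Oral exam 59 × 0.17 = 10.03
  Reading responses 53 × 0.37 = 19.61
  Studio work 89 × 0.08 = 7.12
  Term project 68.5 × 0.38 = 26.03
Sum = 62.79
Extra credit: 62.79 + 3 = 65.79
65.79 is ≥ 62 and < 85 → Proficient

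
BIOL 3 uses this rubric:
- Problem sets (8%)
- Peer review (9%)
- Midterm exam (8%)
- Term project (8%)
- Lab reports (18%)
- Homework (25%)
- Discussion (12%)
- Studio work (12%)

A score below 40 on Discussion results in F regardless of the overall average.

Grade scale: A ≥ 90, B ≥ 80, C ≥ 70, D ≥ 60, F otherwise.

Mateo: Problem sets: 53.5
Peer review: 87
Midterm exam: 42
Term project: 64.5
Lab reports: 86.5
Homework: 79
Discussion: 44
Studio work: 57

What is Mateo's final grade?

Discussion score 44 ≥ 40: minimum met.
Weighted total:
  Problem sets 53.5 × 0.08 = 4.28
  Peer review 87 × 0.09 = 7.83
  Midterm exam 42 × 0.08 = 3.36
  Term project 64.5 × 0.08 = 5.16
  Lab reports 86.5 × 0.18 = 15.57
  Homework 79 × 0.25 = 19.75
  Discussion 44 × 0.12 = 5.28
  Studio work 57 × 0.12 = 6.84
Sum = 68.07
68.07 is ≥ 60 and < 70 → D

D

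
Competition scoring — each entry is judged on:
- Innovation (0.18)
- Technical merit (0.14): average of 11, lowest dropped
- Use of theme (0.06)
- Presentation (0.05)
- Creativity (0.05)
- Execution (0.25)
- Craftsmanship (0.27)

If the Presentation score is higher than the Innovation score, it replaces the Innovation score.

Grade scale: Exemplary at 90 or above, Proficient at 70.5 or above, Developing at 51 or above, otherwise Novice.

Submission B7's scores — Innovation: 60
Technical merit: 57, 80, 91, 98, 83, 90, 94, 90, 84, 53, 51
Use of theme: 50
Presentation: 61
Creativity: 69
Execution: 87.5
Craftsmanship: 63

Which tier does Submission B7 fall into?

Proficient

Technical merit: drop 51 → average of remaining 10 = 820/10 = 82
Presentation (61) > Innovation (60), so Innovation counts as 61.
Weighted total:
  Innovation 61 × 0.18 = 10.98
  Technical merit 82 × 0.14 = 11.48
  Use of theme 50 × 0.06 = 3
  Presentation 61 × 0.05 = 3.05
  Creativity 69 × 0.05 = 3.45
  Execution 87.5 × 0.25 = 21.875
  Craftsmanship 63 × 0.27 = 17.01
Sum = 70.845
70.845 is ≥ 70.5 and < 90 → Proficient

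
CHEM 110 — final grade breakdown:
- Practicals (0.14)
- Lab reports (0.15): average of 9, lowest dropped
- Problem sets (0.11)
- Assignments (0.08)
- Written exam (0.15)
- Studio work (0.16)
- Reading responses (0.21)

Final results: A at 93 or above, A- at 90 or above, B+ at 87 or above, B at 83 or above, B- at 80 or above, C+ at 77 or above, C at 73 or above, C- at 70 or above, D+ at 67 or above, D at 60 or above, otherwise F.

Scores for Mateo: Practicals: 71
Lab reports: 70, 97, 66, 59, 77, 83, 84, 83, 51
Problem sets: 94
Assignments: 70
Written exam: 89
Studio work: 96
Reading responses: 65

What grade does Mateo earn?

Lab reports: drop 51 → average of remaining 8 = 619/8 = 77.375
Weighted total:
  Practicals 71 × 0.14 = 9.94
  Lab reports 77.375 × 0.15 = 11.60625
  Problem sets 94 × 0.11 = 10.34
  Assignments 70 × 0.08 = 5.6
  Written exam 89 × 0.15 = 13.35
  Studio work 96 × 0.16 = 15.36
  Reading responses 65 × 0.21 = 13.65
Sum = 79.84625
79.84625 is ≥ 77 and < 80 → C+

C+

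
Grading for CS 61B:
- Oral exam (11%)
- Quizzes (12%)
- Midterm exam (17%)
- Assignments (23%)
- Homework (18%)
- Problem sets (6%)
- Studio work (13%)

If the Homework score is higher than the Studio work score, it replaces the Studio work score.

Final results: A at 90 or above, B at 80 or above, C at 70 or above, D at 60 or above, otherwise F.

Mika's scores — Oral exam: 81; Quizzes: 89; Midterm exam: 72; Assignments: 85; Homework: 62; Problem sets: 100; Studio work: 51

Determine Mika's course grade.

C

Homework (62) > Studio work (51), so Studio work counts as 62.
Weighted total:
  Oral exam 81 × 0.11 = 8.91
  Quizzes 89 × 0.12 = 10.68
  Midterm exam 72 × 0.17 = 12.24
  Assignments 85 × 0.23 = 19.55
  Homework 62 × 0.18 = 11.16
  Problem sets 100 × 0.06 = 6
  Studio work 62 × 0.13 = 8.06
Sum = 76.6
76.6 is ≥ 70 and < 80 → C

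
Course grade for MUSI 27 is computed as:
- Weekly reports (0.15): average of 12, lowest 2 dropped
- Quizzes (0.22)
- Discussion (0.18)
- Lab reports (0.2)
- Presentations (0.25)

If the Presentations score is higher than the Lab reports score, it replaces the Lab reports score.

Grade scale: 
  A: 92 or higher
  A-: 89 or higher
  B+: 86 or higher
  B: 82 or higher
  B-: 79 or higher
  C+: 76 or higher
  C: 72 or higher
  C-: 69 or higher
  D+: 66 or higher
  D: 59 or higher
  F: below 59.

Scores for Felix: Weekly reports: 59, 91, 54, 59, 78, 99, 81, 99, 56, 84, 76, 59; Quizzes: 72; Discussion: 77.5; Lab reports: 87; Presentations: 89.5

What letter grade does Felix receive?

Weekly reports: drop 54, 56 → average of remaining 10 = 785/10 = 78.5
Presentations (89.5) > Lab reports (87), so Lab reports counts as 89.5.
Weighted total:
  Weekly reports 78.5 × 0.15 = 11.775
  Quizzes 72 × 0.22 = 15.84
  Discussion 77.5 × 0.18 = 13.95
  Lab reports 89.5 × 0.2 = 17.9
  Presentations 89.5 × 0.25 = 22.375
Sum = 81.84
81.84 is ≥ 79 and < 82 → B-

B-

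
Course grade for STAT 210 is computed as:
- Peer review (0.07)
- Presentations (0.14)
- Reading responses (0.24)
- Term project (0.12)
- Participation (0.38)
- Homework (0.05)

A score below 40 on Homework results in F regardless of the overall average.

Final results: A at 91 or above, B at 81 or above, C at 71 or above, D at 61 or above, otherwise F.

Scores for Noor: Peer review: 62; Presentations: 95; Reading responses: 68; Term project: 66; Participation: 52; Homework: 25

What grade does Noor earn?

F

Homework score 25 < 40: minimum not met.
Weighted total:
  Peer review 62 × 0.07 = 4.34
  Presentations 95 × 0.14 = 13.3
  Reading responses 68 × 0.24 = 16.32
  Term project 66 × 0.12 = 7.92
  Participation 52 × 0.38 = 19.76
  Homework 25 × 0.05 = 1.25
Sum = 62.89
Because the Homework minimum was not met, the result is F.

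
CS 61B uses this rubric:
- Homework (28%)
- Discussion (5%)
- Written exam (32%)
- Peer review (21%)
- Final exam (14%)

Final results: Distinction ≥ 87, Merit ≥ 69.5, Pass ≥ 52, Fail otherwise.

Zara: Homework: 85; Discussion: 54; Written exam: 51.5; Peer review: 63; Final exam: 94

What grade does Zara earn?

Pass

Weighted total:
  Homework 85 × 0.28 = 23.8
  Discussion 54 × 0.05 = 2.7
  Written exam 51.5 × 0.32 = 16.48
  Peer review 63 × 0.21 = 13.23
  Final exam 94 × 0.14 = 13.16
Sum = 69.37
69.37 is ≥ 52 and < 69.5 → Pass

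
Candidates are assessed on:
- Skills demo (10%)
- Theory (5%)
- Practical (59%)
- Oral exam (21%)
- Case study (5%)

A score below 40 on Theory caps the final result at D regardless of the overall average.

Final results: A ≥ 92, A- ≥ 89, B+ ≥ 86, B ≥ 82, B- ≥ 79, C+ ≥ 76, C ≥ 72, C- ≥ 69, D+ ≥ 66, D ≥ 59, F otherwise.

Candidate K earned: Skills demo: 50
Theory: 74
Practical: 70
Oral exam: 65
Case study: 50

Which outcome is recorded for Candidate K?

Theory score 74 ≥ 40: minimum met.
Weighted total:
  Skills demo 50 × 0.1 = 5
  Theory 74 × 0.05 = 3.7
  Practical 70 × 0.59 = 41.3
  Oral exam 65 × 0.21 = 13.65
  Case study 50 × 0.05 = 2.5
Sum = 66.15
66.15 is ≥ 66 and < 69 → D+

D+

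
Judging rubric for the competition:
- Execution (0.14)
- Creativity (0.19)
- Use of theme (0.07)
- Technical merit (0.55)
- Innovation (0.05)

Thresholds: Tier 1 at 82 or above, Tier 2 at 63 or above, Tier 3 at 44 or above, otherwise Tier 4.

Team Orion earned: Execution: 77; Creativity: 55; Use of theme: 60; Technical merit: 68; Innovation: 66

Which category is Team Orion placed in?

Tier 2

Weighted total:
  Execution 77 × 0.14 = 10.78
  Creativity 55 × 0.19 = 10.45
  Use of theme 60 × 0.07 = 4.2
  Technical merit 68 × 0.55 = 37.4
  Innovation 66 × 0.05 = 3.3
Sum = 66.13
66.13 is ≥ 63 and < 82 → Tier 2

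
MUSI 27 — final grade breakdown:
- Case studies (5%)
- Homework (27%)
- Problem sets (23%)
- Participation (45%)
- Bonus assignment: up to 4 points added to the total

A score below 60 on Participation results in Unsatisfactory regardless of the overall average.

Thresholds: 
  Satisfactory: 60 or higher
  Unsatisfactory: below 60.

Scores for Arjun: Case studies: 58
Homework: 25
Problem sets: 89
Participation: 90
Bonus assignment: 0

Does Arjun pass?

Satisfactory

Participation score 90 ≥ 60: minimum met.
Weighted total:
  Case studies 58 × 0.05 = 2.9
  Homework 25 × 0.27 = 6.75
  Problem sets 89 × 0.23 = 20.47
  Participation 90 × 0.45 = 40.5
Sum = 70.62
Bonus assignment: 70.62 + 0 = 70.62
70.62 ≥ 60 → Satisfactory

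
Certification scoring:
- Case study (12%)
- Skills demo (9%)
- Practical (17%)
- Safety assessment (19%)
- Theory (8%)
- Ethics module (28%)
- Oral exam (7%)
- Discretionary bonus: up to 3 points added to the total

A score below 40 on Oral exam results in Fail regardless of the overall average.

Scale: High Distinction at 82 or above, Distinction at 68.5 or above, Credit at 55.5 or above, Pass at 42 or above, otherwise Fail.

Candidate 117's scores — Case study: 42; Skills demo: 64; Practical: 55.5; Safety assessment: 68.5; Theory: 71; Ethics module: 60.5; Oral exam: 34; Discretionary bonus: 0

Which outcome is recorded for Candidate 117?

Oral exam score 34 < 40: minimum not met.
Weighted total:
  Case study 42 × 0.12 = 5.04
  Skills demo 64 × 0.09 = 5.76
  Practical 55.5 × 0.17 = 9.435
  Safety assessment 68.5 × 0.19 = 13.015
  Theory 71 × 0.08 = 5.68
  Ethics module 60.5 × 0.28 = 16.94
  Oral exam 34 × 0.07 = 2.38
Sum = 58.25
Discretionary bonus: 58.25 + 0 = 58.25
Because the Oral exam minimum was not met, the result is Fail.

Fail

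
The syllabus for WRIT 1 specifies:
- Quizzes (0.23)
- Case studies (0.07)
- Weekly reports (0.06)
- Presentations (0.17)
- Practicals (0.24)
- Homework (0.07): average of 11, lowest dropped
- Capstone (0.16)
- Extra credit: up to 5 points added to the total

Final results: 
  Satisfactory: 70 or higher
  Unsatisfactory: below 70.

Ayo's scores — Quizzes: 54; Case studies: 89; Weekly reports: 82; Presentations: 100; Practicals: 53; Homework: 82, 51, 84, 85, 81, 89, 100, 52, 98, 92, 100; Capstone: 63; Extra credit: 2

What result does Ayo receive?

Homework: drop 51 → average of remaining 10 = 863/10 = 86.3
Weighted total:
  Quizzes 54 × 0.23 = 12.42
  Case studies 89 × 0.07 = 6.23
  Weekly reports 82 × 0.06 = 4.92
  Presentations 100 × 0.17 = 17
  Practicals 53 × 0.24 = 12.72
  Homework 86.3 × 0.07 = 6.041
  Capstone 63 × 0.16 = 10.08
Sum = 69.411
Extra credit: 69.411 + 2 = 71.411
71.411 ≥ 70 → Satisfactory

Satisfactory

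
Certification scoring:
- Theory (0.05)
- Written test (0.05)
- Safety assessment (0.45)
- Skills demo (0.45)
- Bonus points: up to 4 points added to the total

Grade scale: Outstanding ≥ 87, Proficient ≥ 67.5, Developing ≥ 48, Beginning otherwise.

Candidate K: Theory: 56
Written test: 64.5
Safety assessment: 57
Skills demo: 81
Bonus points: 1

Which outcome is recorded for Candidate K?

Proficient

Weighted total:
  Theory 56 × 0.05 = 2.8
  Written test 64.5 × 0.05 = 3.225
  Safety assessment 57 × 0.45 = 25.65
  Skills demo 81 × 0.45 = 36.45
Sum = 68.125
Bonus points: 68.125 + 1 = 69.125
69.125 is ≥ 67.5 and < 87 → Proficient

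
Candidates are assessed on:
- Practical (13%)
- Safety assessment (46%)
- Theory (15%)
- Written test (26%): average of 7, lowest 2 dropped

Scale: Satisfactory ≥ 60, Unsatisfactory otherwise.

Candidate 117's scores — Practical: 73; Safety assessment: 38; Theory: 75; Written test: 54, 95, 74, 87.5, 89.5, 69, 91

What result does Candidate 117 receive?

Written test: drop 54, 69 → average of remaining 5 = 437/5 = 87.4
Weighted total:
  Practical 73 × 0.13 = 9.49
  Safety assessment 38 × 0.46 = 17.48
  Theory 75 × 0.15 = 11.25
  Written test 87.4 × 0.26 = 22.724
Sum = 60.944
60.944 ≥ 60 → Satisfactory

Satisfactory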